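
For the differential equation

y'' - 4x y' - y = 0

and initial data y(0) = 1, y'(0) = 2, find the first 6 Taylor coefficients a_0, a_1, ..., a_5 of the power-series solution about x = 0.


Ansatz: y(x) = sum_{n>=0} a_n x^n, so y'(x) = sum_{n>=1} n a_n x^(n-1) and y''(x) = sum_{n>=2} n(n-1) a_n x^(n-2).
Substitute into P(x) y'' + Q(x) y' + R(x) y = 0 with P(x) = 1, Q(x) = -4x, R(x) = -1, and match powers of x.
Initial conditions: a_0 = 1, a_1 = 2.
Setting the coefficient of each power of x to zero and solving order by order (substituting the coefficients already found):
  x^0: 2 a_2 - a_0 = 0  ->  2 a_2 = a_0 = 1  ->  a_2 = 1/2
  x^1: 6 a_3 - 5 a_1 = 0  ->  6 a_3 = 5 a_1 = 10  ->  a_3 = 5/3
  x^2: 12 a_4 - 9 a_2 = 0  ->  12 a_4 = 9 a_2 = 9/2  ->  a_4 = 3/8
  x^3: 20 a_5 - 13 a_3 = 0  ->  20 a_5 = 13 a_3 = 65/3  ->  a_5 = 13/12
Truncated series: y(x) = 1 + 2 x + (1/2) x^2 + (5/3) x^3 + (3/8) x^4 + (13/12) x^5 + O(x^6).

a_0 = 1; a_1 = 2; a_2 = 1/2; a_3 = 5/3; a_4 = 3/8; a_5 = 13/12


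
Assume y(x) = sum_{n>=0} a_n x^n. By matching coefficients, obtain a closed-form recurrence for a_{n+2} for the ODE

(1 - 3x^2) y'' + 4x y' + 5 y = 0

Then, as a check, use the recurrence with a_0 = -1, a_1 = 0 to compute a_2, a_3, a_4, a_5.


Substitute y = sum_n a_n x^n.
(1 - 3 x^2) y'' contributes (n+2)(n+1) a_{n+2} - 3 n(n-1) a_n at x^n.
4 x y'(x) contributes 4 n a_n at x^n.
5 y(x) contributes 5 a_n at x^n.
Matching x^n: (n+2)(n+1) a_{n+2} + (-3 n(n-1) + 4 n + 5) a_n = 0.
Thus a_{n+2} = (3 n(n-1) - 4 n - 5) / ((n+1)(n+2)) * a_n.

Check with a_0 = -1, a_1 = 0 (apply the recurrence for n = 0, 1, 2, 3): a_0 = -1, a_1 = 0, a_2 = 5/2, a_3 = 0, a_4 = -35/24, a_5 = 0.

a_(n+2) = (3 n(n-1) - 4 n - 5) / ((n+1)(n+2)) * a_n; check: a_0 = -1, a_1 = 0, a_2 = 5/2, a_3 = 0, a_4 = -35/24, a_5 = 0


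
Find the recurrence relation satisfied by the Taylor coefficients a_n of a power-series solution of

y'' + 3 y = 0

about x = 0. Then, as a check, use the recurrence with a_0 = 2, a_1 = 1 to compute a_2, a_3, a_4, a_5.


Substitute y = sum_n a_n x^n into y'' + (const) y = 0.
y''(x) = sum_{n>=0} (n+2)(n+1) a_{n+2} x^n.
The ODE becomes sum_n [(n+2)(n+1) a_{n+2} + 3 a_n] x^n = 0.
Setting each coefficient to zero gives the recurrence:
  (n+2)(n+1) a_{n+2} + 3 a_n = 0,
  a_{n+2} = -3 / ((n+1)(n+2)) a_n.

Check with a_0 = 2, a_1 = 1 (apply the recurrence for n = 0, 1, 2, 3): a_0 = 2, a_1 = 1, a_2 = -3, a_3 = -1/2, a_4 = 3/4, a_5 = 3/40.

a_{n+2} = -3/((n+1)(n+2)) * a_n; check: a_0 = 2, a_1 = 1, a_2 = -3, a_3 = -1/2, a_4 = 3/4, a_5 = 3/40


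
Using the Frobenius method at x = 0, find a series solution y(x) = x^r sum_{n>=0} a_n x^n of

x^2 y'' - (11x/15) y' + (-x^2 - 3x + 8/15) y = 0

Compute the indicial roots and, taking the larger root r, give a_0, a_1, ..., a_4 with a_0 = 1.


Write in Frobenius form y'' + (p(x)/x) y' + (q(x)/x^2) y = 0:
  p(x) = -11/15,  q(x) = -x^2 - 3x + 8/15.
Indicial equation: r(r-1) + (-11/15) r + (8/15) = 0 -> roots r_1 = 4/3, r_2 = 2/5.
Take r = r_1 = 4/3. Let y(x) = x^r sum_{n>=0} a_n x^n with a_0 = 1.
Substitute y = x^r sum a_n x^n and match x^{r+n}. The recurrence is
  D(n) a_n - 3 a_{n-1} - 1 a_{n-2} = 0,  where D(n) = (r+n)(r+n-1) + (-11/15)(r+n) + (8/15).
  a_n = [3 a_{n-1} + 1 a_{n-2}] / D(n).
Since the indicial polynomial factors as (r - r_1)(r - r_2), D(n) = (r_1 + n - r_1)(r_1 + n - r_2) = n(n + 14/15).
Evaluating step by step (a_0 = 1):
  n = 1: D(1) = 1(1 + 14/15) = 29/15; numerator = 3(1) = 3; a_1 = (3)/(29/15) = 45/29
  n = 2: D(2) = 2(2 + 14/15) = 88/15; numerator = 3(45/29) + 1(1) = 164/29; a_2 = (164/29)/(88/15) = 615/638
  n = 3: D(3) = 3(3 + 14/15) = 59/5; numerator = 3(615/638) + 1(45/29) = 2835/638; a_3 = (2835/638)/(59/5) = 14175/37642
  n = 4: D(4) = 4(4 + 14/15) = 296/15; numerator = 3(14175/37642) + 1(615/638) = 39405/18821; a_4 = (39405/18821)/(296/15) = 15975/150568

r = 4/3; a_0 = 1; a_1 = 45/29; a_2 = 615/638; a_3 = 14175/37642; a_4 = 15975/150568


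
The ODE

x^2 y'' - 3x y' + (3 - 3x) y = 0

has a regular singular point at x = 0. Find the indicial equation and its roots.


Divide by x^2 to reach normal form y'' + P_1(x) y' + P_2(x) y = 0 with P_1(x) = -3/x and P_2(x) = -3/x + 3/x^2.
x = 0 is a singular point because the y'-coefficient -3/x has a pole at x = 0 and the y-coefficient -3/x + 3/x^2 has a pole at x = 0.
It is a regular singular point because x P_1(x) = p(x) = -3 and x^2 P_2(x) = q(x) = 3 - 3x are polynomials, hence analytic at x = 0.
p(0) = -3,  q(0) = 3.
Indicial equation: r(r-1) + p(0) r + q(0) = 0, i.e. r^2 + (p(0) - 1) r + q(0) = 0, i.e. r^2 - 4 r + 3 = 0.
Discriminant: (-4)^2 - 4(3) = 4, so r = (4 ± 2)/2.
Solving: r_1 = 3, r_2 = 1.

indicial: r^2 - 4 r + 3 = 0; roots r_1 = 3, r_2 = 1


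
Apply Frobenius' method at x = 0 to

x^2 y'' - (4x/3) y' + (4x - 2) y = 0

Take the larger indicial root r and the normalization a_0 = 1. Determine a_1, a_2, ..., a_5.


Write in Frobenius form y'' + (p(x)/x) y' + (q(x)/x^2) y = 0:
  p(x) = -4/3,  q(x) = 4x - 2.
Indicial equation: r(r-1) + (-4/3) r + (-2) = 0 -> roots r_1 = 3, r_2 = -2/3.
Take r = r_1 = 3. Let y(x) = x^r sum_{n>=0} a_n x^n with a_0 = 1.
Substitute y = x^r sum a_n x^n and match x^{r+n}. The recurrence is
  D(n) a_n + 4 a_{n-1} = 0,  where D(n) = (r+n)(r+n-1) + (-4/3)(r+n) + (-2).
  a_n = -4 / D(n) * a_{n-1}.
Since the indicial polynomial factors as (r - r_1)(r - r_2), D(n) = (r_1 + n - r_1)(r_1 + n - r_2) = n(n + 11/3).
Evaluating step by step (a_0 = 1):
  n = 1: D(1) = 1(1 + 11/3) = 14/3; numerator = -4(1) = -4; a_1 = (-4)/(14/3) = -6/7
  n = 2: D(2) = 2(2 + 11/3) = 34/3; numerator = -4(-6/7) = 24/7; a_2 = (24/7)/(34/3) = 36/119
  n = 3: D(3) = 3(3 + 11/3) = 20; numerator = -4(36/119) = -144/119; a_3 = (-144/119)/(20) = -36/595
  n = 4: D(4) = 4(4 + 11/3) = 92/3; numerator = -4(-36/595) = 144/595; a_4 = (144/595)/(92/3) = 108/13685
  n = 5: D(5) = 5(5 + 11/3) = 130/3; numerator = -4(108/13685) = -432/13685; a_5 = (-432/13685)/(130/3) = -648/889525

r = 3; a_0 = 1; a_1 = -6/7; a_2 = 36/119; a_3 = -36/595; a_4 = 108/13685; a_5 = -648/889525


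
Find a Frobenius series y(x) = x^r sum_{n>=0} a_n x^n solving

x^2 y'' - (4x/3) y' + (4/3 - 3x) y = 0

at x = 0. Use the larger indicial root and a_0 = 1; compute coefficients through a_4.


Write in Frobenius form y'' + (p(x)/x) y' + (q(x)/x^2) y = 0:
  p(x) = -4/3,  q(x) = 4/3 - 3x.
Indicial equation: r(r-1) + (-4/3) r + (4/3) = 0 -> roots r_1 = 4/3, r_2 = 1.
Take r = r_1 = 4/3. Let y(x) = x^r sum_{n>=0} a_n x^n with a_0 = 1.
Substitute y = x^r sum a_n x^n and match x^{r+n}. The recurrence is
  D(n) a_n - 3 a_{n-1} = 0,  where D(n) = (r+n)(r+n-1) + (-4/3)(r+n) + (4/3).
  a_n = 3 / D(n) * a_{n-1}.
Since the indicial polynomial factors as (r - r_1)(r - r_2), D(n) = (r_1 + n - r_1)(r_1 + n - r_2) = n(n + 1/3).
Evaluating step by step (a_0 = 1):
  n = 1: D(1) = 1(1 + 1/3) = 4/3; numerator = 3(1) = 3; a_1 = (3)/(4/3) = 9/4
  n = 2: D(2) = 2(2 + 1/3) = 14/3; numerator = 3(9/4) = 27/4; a_2 = (27/4)/(14/3) = 81/56
  n = 3: D(3) = 3(3 + 1/3) = 10; numerator = 3(81/56) = 243/56; a_3 = (243/56)/(10) = 243/560
  n = 4: D(4) = 4(4 + 1/3) = 52/3; numerator = 3(243/560) = 729/560; a_4 = (729/560)/(52/3) = 2187/29120

r = 4/3; a_0 = 1; a_1 = 9/4; a_2 = 81/56; a_3 = 243/560; a_4 = 2187/29120


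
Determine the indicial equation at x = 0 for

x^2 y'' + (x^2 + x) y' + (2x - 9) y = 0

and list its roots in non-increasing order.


Divide by x^2 to reach normal form y'' + P_1(x) y' + P_2(x) y = 0 with P_1(x) = 1 + 1/x and P_2(x) = 2/x - 9/x^2.
x = 0 is a singular point because the y'-coefficient 1 + 1/x has a pole at x = 0 and the y-coefficient 2/x - 9/x^2 has a pole at x = 0.
It is a regular singular point because x P_1(x) = p(x) = x + 1 and x^2 P_2(x) = q(x) = 2x - 9 are polynomials, hence analytic at x = 0.
p(0) = 1,  q(0) = -9.
Indicial equation: r(r-1) + p(0) r + q(0) = 0, i.e. r^2 + (p(0) - 1) r + q(0) = 0, i.e. r^2 - 9 = 0.
Discriminant: (0)^2 - 4(-9) = 36, so r = (0 ± 6)/2.
Solving: r_1 = 3, r_2 = -3.

indicial: r^2 - 9 = 0; roots r_1 = 3, r_2 = -3


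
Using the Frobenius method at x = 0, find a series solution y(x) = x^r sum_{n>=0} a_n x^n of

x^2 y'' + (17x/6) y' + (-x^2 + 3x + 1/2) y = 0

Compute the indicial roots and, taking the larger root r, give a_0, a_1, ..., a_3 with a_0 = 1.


Write in Frobenius form y'' + (p(x)/x) y' + (q(x)/x^2) y = 0:
  p(x) = 17/6,  q(x) = -x^2 + 3x + 1/2.
Indicial equation: r(r-1) + (17/6) r + (1/2) = 0 -> roots r_1 = -1/3, r_2 = -3/2.
Take r = r_1 = -1/3. Let y(x) = x^r sum_{n>=0} a_n x^n with a_0 = 1.
Substitute y = x^r sum a_n x^n and match x^{r+n}. The recurrence is
  D(n) a_n + 3 a_{n-1} - 1 a_{n-2} = 0,  where D(n) = (r+n)(r+n-1) + (17/6)(r+n) + (1/2).
  a_n = [-3 a_{n-1} + 1 a_{n-2}] / D(n).
Since the indicial polynomial factors as (r - r_1)(r - r_2), D(n) = (r_1 + n - r_1)(r_1 + n - r_2) = n(n + 7/6).
Evaluating step by step (a_0 = 1):
  n = 1: D(1) = 1(1 + 7/6) = 13/6; numerator = -3(1) = -3; a_1 = (-3)/(13/6) = -18/13
  n = 2: D(2) = 2(2 + 7/6) = 19/3; numerator = -3(-18/13) + 1(1) = 67/13; a_2 = (67/13)/(19/3) = 201/247
  n = 3: D(3) = 3(3 + 7/6) = 25/2; numerator = -3(201/247) + 1(-18/13) = -945/247; a_3 = (-945/247)/(25/2) = -378/1235

r = -1/3; a_0 = 1; a_1 = -18/13; a_2 = 201/247; a_3 = -378/1235


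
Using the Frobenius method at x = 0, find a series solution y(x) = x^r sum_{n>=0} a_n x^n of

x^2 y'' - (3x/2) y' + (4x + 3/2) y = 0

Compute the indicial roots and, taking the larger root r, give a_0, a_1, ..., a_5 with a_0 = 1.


Write in Frobenius form y'' + (p(x)/x) y' + (q(x)/x^2) y = 0:
  p(x) = -3/2,  q(x) = 4x + 3/2.
Indicial equation: r(r-1) + (-3/2) r + (3/2) = 0 -> roots r_1 = 3/2, r_2 = 1.
Take r = r_1 = 3/2. Let y(x) = x^r sum_{n>=0} a_n x^n with a_0 = 1.
Substitute y = x^r sum a_n x^n and match x^{r+n}. The recurrence is
  D(n) a_n + 4 a_{n-1} = 0,  where D(n) = (r+n)(r+n-1) + (-3/2)(r+n) + (3/2).
  a_n = -4 / D(n) * a_{n-1}.
Since the indicial polynomial factors as (r - r_1)(r - r_2), D(n) = (r_1 + n - r_1)(r_1 + n - r_2) = n(n + 1/2).
Evaluating step by step (a_0 = 1):
  n = 1: D(1) = 1(1 + 1/2) = 3/2; numerator = -4(1) = -4; a_1 = (-4)/(3/2) = -8/3
  n = 2: D(2) = 2(2 + 1/2) = 5; numerator = -4(-8/3) = 32/3; a_2 = (32/3)/(5) = 32/15
  n = 3: D(3) = 3(3 + 1/2) = 21/2; numerator = -4(32/15) = -128/15; a_3 = (-128/15)/(21/2) = -256/315
  n = 4: D(4) = 4(4 + 1/2) = 18; numerator = -4(-256/315) = 1024/315; a_4 = (1024/315)/(18) = 512/2835
  n = 5: D(5) = 5(5 + 1/2) = 55/2; numerator = -4(512/2835) = -2048/2835; a_5 = (-2048/2835)/(55/2) = -4096/155925

r = 3/2; a_0 = 1; a_1 = -8/3; a_2 = 32/15; a_3 = -256/315; a_4 = 512/2835; a_5 = -4096/155925


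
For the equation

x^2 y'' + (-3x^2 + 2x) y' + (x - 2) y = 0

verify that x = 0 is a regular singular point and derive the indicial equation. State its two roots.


Divide by x^2 to reach normal form y'' + P_1(x) y' + P_2(x) y = 0 with P_1(x) = -3 + 2/x and P_2(x) = 1/x - 2/x^2.
x = 0 is a singular point because the y'-coefficient -3 + 2/x has a pole at x = 0 and the y-coefficient 1/x - 2/x^2 has a pole at x = 0.
It is a regular singular point because x P_1(x) = p(x) = 2 - 3x and x^2 P_2(x) = q(x) = x - 2 are polynomials, hence analytic at x = 0.
p(0) = 2,  q(0) = -2.
Indicial equation: r(r-1) + p(0) r + q(0) = 0, i.e. r^2 + (p(0) - 1) r + q(0) = 0, i.e. r^2 + 1 r - 2 = 0.
Discriminant: (1)^2 - 4(-2) = 9, so r = (-1 ± 3)/2.
Solving: r_1 = 1, r_2 = -2.

indicial: r^2 + 1 r - 2 = 0; roots r_1 = 1, r_2 = -2


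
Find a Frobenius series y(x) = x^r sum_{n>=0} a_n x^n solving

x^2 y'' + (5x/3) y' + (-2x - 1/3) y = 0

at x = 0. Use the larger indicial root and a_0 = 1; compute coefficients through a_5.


Write in Frobenius form y'' + (p(x)/x) y' + (q(x)/x^2) y = 0:
  p(x) = 5/3,  q(x) = -2x - 1/3.
Indicial equation: r(r-1) + (5/3) r + (-1/3) = 0 -> roots r_1 = 1/3, r_2 = -1.
Take r = r_1 = 1/3. Let y(x) = x^r sum_{n>=0} a_n x^n with a_0 = 1.
Substitute y = x^r sum a_n x^n and match x^{r+n}. The recurrence is
  D(n) a_n - 2 a_{n-1} = 0,  where D(n) = (r+n)(r+n-1) + (5/3)(r+n) + (-1/3).
  a_n = 2 / D(n) * a_{n-1}.
Since the indicial polynomial factors as (r - r_1)(r - r_2), D(n) = (r_1 + n - r_1)(r_1 + n - r_2) = n(n + 4/3).
Evaluating step by step (a_0 = 1):
  n = 1: D(1) = 1(1 + 4/3) = 7/3; numerator = 2(1) = 2; a_1 = (2)/(7/3) = 6/7
  n = 2: D(2) = 2(2 + 4/3) = 20/3; numerator = 2(6/7) = 12/7; a_2 = (12/7)/(20/3) = 9/35
  n = 3: D(3) = 3(3 + 4/3) = 13; numerator = 2(9/35) = 18/35; a_3 = (18/35)/(13) = 18/455
  n = 4: D(4) = 4(4 + 4/3) = 64/3; numerator = 2(18/455) = 36/455; a_4 = (36/455)/(64/3) = 27/7280
  n = 5: D(5) = 5(5 + 4/3) = 95/3; numerator = 2(27/7280) = 27/3640; a_5 = (27/3640)/(95/3) = 81/345800

r = 1/3; a_0 = 1; a_1 = 6/7; a_2 = 9/35; a_3 = 18/455; a_4 = 27/7280; a_5 = 81/345800


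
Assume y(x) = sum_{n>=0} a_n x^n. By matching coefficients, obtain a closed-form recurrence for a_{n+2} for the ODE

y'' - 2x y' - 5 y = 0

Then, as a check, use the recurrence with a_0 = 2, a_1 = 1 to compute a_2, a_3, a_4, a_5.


Substitute y = sum_n a_n x^n.
y''(x) has coefficient (n+2)(n+1) a_{n+2} at x^n;
-2 x y'(x) has coefficient -2 n a_n at x^n (shift);
-5 y(x) has coefficient -5 a_n at x^n.
Matching x^n: (n+2)(n+1) a_{n+2} + (-2n - 5) a_n = 0.
Thus a_{n+2} = (2n + 5) / ((n+1)(n+2)) * a_n.

Check with a_0 = 2, a_1 = 1 (apply the recurrence for n = 0, 1, 2, 3): a_0 = 2, a_1 = 1, a_2 = 5, a_3 = 7/6, a_4 = 15/4, a_5 = 77/120.

a_(n+2) = (2n + 5) / ((n+1)(n+2)) * a_n; check: a_0 = 2, a_1 = 1, a_2 = 5, a_3 = 7/6, a_4 = 15/4, a_5 = 77/120


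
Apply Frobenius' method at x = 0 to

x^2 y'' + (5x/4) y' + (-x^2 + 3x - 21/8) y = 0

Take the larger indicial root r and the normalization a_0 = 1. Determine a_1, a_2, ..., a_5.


Write in Frobenius form y'' + (p(x)/x) y' + (q(x)/x^2) y = 0:
  p(x) = 5/4,  q(x) = -x^2 + 3x - 21/8.
Indicial equation: r(r-1) + (5/4) r + (-21/8) = 0 -> roots r_1 = 3/2, r_2 = -7/4.
Take r = r_1 = 3/2. Let y(x) = x^r sum_{n>=0} a_n x^n with a_0 = 1.
Substitute y = x^r sum a_n x^n and match x^{r+n}. The recurrence is
  D(n) a_n + 3 a_{n-1} - 1 a_{n-2} = 0,  where D(n) = (r+n)(r+n-1) + (5/4)(r+n) + (-21/8).
  a_n = [-3 a_{n-1} + 1 a_{n-2}] / D(n).
Since the indicial polynomial factors as (r - r_1)(r - r_2), D(n) = (r_1 + n - r_1)(r_1 + n - r_2) = n(n + 13/4).
Evaluating step by step (a_0 = 1):
  n = 1: D(1) = 1(1 + 13/4) = 17/4; numerator = -3(1) = -3; a_1 = (-3)/(17/4) = -12/17
  n = 2: D(2) = 2(2 + 13/4) = 21/2; numerator = -3(-12/17) + 1(1) = 53/17; a_2 = (53/17)/(21/2) = 106/357
  n = 3: D(3) = 3(3 + 13/4) = 75/4; numerator = -3(106/357) + 1(-12/17) = -190/119; a_3 = (-190/119)/(75/4) = -152/1785
  n = 4: D(4) = 4(4 + 13/4) = 29; numerator = -3(-152/1785) + 1(106/357) = 58/105; a_4 = (58/105)/(29) = 2/105
  n = 5: D(5) = 5(5 + 13/4) = 165/4; numerator = -3(2/105) + 1(-152/1785) = -254/1785; a_5 = (-254/1785)/(165/4) = -1016/294525

r = 3/2; a_0 = 1; a_1 = -12/17; a_2 = 106/357; a_3 = -152/1785; a_4 = 2/105; a_5 = -1016/294525


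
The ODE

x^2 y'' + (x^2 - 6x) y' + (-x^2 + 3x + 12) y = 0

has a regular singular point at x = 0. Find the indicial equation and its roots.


Divide by x^2 to reach normal form y'' + P_1(x) y' + P_2(x) y = 0 with P_1(x) = 1 - 6/x and P_2(x) = -1 + 3/x + 12/x^2.
x = 0 is a singular point because the y'-coefficient 1 - 6/x has a pole at x = 0 and the y-coefficient -1 + 3/x + 12/x^2 has a pole at x = 0.
It is a regular singular point because x P_1(x) = p(x) = x - 6 and x^2 P_2(x) = q(x) = -x^2 + 3x + 12 are polynomials, hence analytic at x = 0.
p(0) = -6,  q(0) = 12.
Indicial equation: r(r-1) + p(0) r + q(0) = 0, i.e. r^2 + (p(0) - 1) r + q(0) = 0, i.e. r^2 - 7 r + 12 = 0.
Discriminant: (-7)^2 - 4(12) = 1, so r = (7 ± 1)/2.
Solving: r_1 = 4, r_2 = 3.

indicial: r^2 - 7 r + 12 = 0; roots r_1 = 4, r_2 = 3


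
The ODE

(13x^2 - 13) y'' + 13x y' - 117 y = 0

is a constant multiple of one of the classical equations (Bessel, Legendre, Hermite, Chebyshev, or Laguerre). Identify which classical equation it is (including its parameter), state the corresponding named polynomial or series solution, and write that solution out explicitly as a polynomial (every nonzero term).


All three coefficients share the factor -13; dividing through by -13 gives  (1 - x^2) y'' - x y' + 9 y = 0.
This matches the Chebyshev equation (1 - x^2) y'' - x y' + n^2 y = 0 (note the -x y' term, not -2x y') with n^2 = 9, so n = 3; the polynomial solution is T_3(x).
With y = sum_k a_k x^k, matching x^k gives (k+2)(k+1) a_{k+2} = (k^2 - n^2) a_k = (k - 3)(k + 3) a_k. The right side vanishes at k = 3, so the series with the parity of 3 terminates at degree 3.
Standard normalization: leading coefficient of T_n is 2^(n-1), so a_3 = 2^2 = 4. Work downward with a_k = (k+1)(k+2) a_{k+2} / ((k - 3)(k + 3)):
  a_1 = (2)(3)(4) / ((1 - 3)(1 + 3)) = 24/(-8) = -3
Hence T_3(x) = 4 x^3 - 3 x.

T_3(x); series = 4 x^3 - 3 x


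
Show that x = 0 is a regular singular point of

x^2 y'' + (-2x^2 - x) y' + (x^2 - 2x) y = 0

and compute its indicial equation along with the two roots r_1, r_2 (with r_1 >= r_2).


Divide by x^2 to reach normal form y'' + P_1(x) y' + P_2(x) y = 0 with P_1(x) = -2 - 1/x and P_2(x) = 1 - 2/x.
x = 0 is a singular point because the y'-coefficient -2 - 1/x has a pole at x = 0 and the y-coefficient 1 - 2/x has a pole at x = 0.
It is a regular singular point because x P_1(x) = p(x) = -2x - 1 and x^2 P_2(x) = q(x) = x^2 - 2x are polynomials, hence analytic at x = 0.
p(0) = -1,  q(0) = 0.
Indicial equation: r(r-1) + p(0) r + q(0) = 0, i.e. r^2 + (p(0) - 1) r + q(0) = 0, i.e. r^2 - 2 r = 0.
Discriminant: (-2)^2 - 4(0) = 4, so r = (2 ± 2)/2.
Solving: r_1 = 2, r_2 = 0.

indicial: r^2 - 2 r = 0; roots r_1 = 2, r_2 = 0


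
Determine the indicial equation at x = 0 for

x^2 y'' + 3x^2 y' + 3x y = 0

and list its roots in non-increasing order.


Divide by x^2 to reach normal form y'' + P_1(x) y' + P_2(x) y = 0 with P_1(x) = 3 and P_2(x) = 3/x.
x = 0 is a singular point because the y-coefficient 3/x has a pole at x = 0.
It is a regular singular point because x P_1(x) = p(x) = 3x and x^2 P_2(x) = q(x) = 3x are polynomials, hence analytic at x = 0.
p(0) = 0,  q(0) = 0.
Indicial equation: r(r-1) + p(0) r + q(0) = 0, i.e. r^2 + (p(0) - 1) r + q(0) = 0, i.e. r^2 - 1 r = 0.
Discriminant: (-1)^2 - 4(0) = 1, so r = (1 ± 1)/2.
Solving: r_1 = 1, r_2 = 0.

indicial: r^2 - 1 r = 0; roots r_1 = 1, r_2 = 0


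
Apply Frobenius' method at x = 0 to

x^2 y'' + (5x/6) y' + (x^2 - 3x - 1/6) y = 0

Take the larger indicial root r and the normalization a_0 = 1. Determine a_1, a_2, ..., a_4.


Write in Frobenius form y'' + (p(x)/x) y' + (q(x)/x^2) y = 0:
  p(x) = 5/6,  q(x) = x^2 - 3x - 1/6.
Indicial equation: r(r-1) + (5/6) r + (-1/6) = 0 -> roots r_1 = 1/2, r_2 = -1/3.
Take r = r_1 = 1/2. Let y(x) = x^r sum_{n>=0} a_n x^n with a_0 = 1.
Substitute y = x^r sum a_n x^n and match x^{r+n}. The recurrence is
  D(n) a_n - 3 a_{n-1} + 1 a_{n-2} = 0,  where D(n) = (r+n)(r+n-1) + (5/6)(r+n) + (-1/6).
  a_n = [3 a_{n-1} - 1 a_{n-2}] / D(n).
Since the indicial polynomial factors as (r - r_1)(r - r_2), D(n) = (r_1 + n - r_1)(r_1 + n - r_2) = n(n + 5/6).
Evaluating step by step (a_0 = 1):
  n = 1: D(1) = 1(1 + 5/6) = 11/6; numerator = 3(1) = 3; a_1 = (3)/(11/6) = 18/11
  n = 2: D(2) = 2(2 + 5/6) = 17/3; numerator = 3(18/11) - 1(1) = 43/11; a_2 = (43/11)/(17/3) = 129/187
  n = 3: D(3) = 3(3 + 5/6) = 23/2; numerator = 3(129/187) - 1(18/11) = 81/187; a_3 = (81/187)/(23/2) = 162/4301
  n = 4: D(4) = 4(4 + 5/6) = 58/3; numerator = 3(162/4301) - 1(129/187) = -2481/4301; a_4 = (-2481/4301)/(58/3) = -7443/249458

r = 1/2; a_0 = 1; a_1 = 18/11; a_2 = 129/187; a_3 = 162/4301; a_4 = -7443/249458


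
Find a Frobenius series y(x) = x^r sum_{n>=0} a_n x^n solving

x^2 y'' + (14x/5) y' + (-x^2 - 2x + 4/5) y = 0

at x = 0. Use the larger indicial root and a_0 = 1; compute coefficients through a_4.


Write in Frobenius form y'' + (p(x)/x) y' + (q(x)/x^2) y = 0:
  p(x) = 14/5,  q(x) = -x^2 - 2x + 4/5.
Indicial equation: r(r-1) + (14/5) r + (4/5) = 0 -> roots r_1 = -4/5, r_2 = -1.
Take r = r_1 = -4/5. Let y(x) = x^r sum_{n>=0} a_n x^n with a_0 = 1.
Substitute y = x^r sum a_n x^n and match x^{r+n}. The recurrence is
  D(n) a_n - 2 a_{n-1} - 1 a_{n-2} = 0,  where D(n) = (r+n)(r+n-1) + (14/5)(r+n) + (4/5).
  a_n = [2 a_{n-1} + 1 a_{n-2}] / D(n).
Since the indicial polynomial factors as (r - r_1)(r - r_2), D(n) = (r_1 + n - r_1)(r_1 + n - r_2) = n(n + 1/5).
Evaluating step by step (a_0 = 1):
  n = 1: D(1) = 1(1 + 1/5) = 6/5; numerator = 2(1) = 2; a_1 = (2)/(6/5) = 5/3
  n = 2: D(2) = 2(2 + 1/5) = 22/5; numerator = 2(5/3) + 1(1) = 13/3; a_2 = (13/3)/(22/5) = 65/66
  n = 3: D(3) = 3(3 + 1/5) = 48/5; numerator = 2(65/66) + 1(5/3) = 40/11; a_3 = (40/11)/(48/5) = 25/66
  n = 4: D(4) = 4(4 + 1/5) = 84/5; numerator = 2(25/66) + 1(65/66) = 115/66; a_4 = (115/66)/(84/5) = 575/5544

r = -4/5; a_0 = 1; a_1 = 5/3; a_2 = 65/66; a_3 = 25/66; a_4 = 575/5544


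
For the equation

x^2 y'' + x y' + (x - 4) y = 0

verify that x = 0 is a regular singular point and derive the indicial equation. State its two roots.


Divide by x^2 to reach normal form y'' + P_1(x) y' + P_2(x) y = 0 with P_1(x) = 1/x and P_2(x) = 1/x - 4/x^2.
x = 0 is a singular point because the y'-coefficient 1/x has a pole at x = 0 and the y-coefficient 1/x - 4/x^2 has a pole at x = 0.
It is a regular singular point because x P_1(x) = p(x) = 1 and x^2 P_2(x) = q(x) = x - 4 are polynomials, hence analytic at x = 0.
p(0) = 1,  q(0) = -4.
Indicial equation: r(r-1) + p(0) r + q(0) = 0, i.e. r^2 + (p(0) - 1) r + q(0) = 0, i.e. r^2 - 4 = 0.
Discriminant: (0)^2 - 4(-4) = 16, so r = (0 ± 4)/2.
Solving: r_1 = 2, r_2 = -2.

indicial: r^2 - 4 = 0; roots r_1 = 2, r_2 = -2


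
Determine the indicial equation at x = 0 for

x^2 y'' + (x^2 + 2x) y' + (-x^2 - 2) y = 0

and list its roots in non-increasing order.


Divide by x^2 to reach normal form y'' + P_1(x) y' + P_2(x) y = 0 with P_1(x) = 1 + 2/x and P_2(x) = -1 - 2/x^2.
x = 0 is a singular point because the y'-coefficient 1 + 2/x has a pole at x = 0 and the y-coefficient -1 - 2/x^2 has a pole at x = 0.
It is a regular singular point because x P_1(x) = p(x) = x + 2 and x^2 P_2(x) = q(x) = -x^2 - 2 are polynomials, hence analytic at x = 0.
p(0) = 2,  q(0) = -2.
Indicial equation: r(r-1) + p(0) r + q(0) = 0, i.e. r^2 + (p(0) - 1) r + q(0) = 0, i.e. r^2 + 1 r - 2 = 0.
Discriminant: (1)^2 - 4(-2) = 9, so r = (-1 ± 3)/2.
Solving: r_1 = 1, r_2 = -2.

indicial: r^2 + 1 r - 2 = 0; roots r_1 = 1, r_2 = -2


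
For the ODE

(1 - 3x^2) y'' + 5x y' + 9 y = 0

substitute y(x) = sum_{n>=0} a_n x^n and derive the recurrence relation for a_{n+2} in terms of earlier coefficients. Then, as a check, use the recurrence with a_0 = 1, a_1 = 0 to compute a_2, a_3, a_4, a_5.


Substitute y = sum_n a_n x^n.
(1 - 3 x^2) y'' contributes (n+2)(n+1) a_{n+2} - 3 n(n-1) a_n at x^n.
5 x y'(x) contributes 5 n a_n at x^n.
9 y(x) contributes 9 a_n at x^n.
Matching x^n: (n+2)(n+1) a_{n+2} + (-3 n(n-1) + 5 n + 9) a_n = 0.
Thus a_{n+2} = (3 n(n-1) - 5 n - 9) / ((n+1)(n+2)) * a_n.

Check with a_0 = 1, a_1 = 0 (apply the recurrence for n = 0, 1, 2, 3): a_0 = 1, a_1 = 0, a_2 = -9/2, a_3 = 0, a_4 = 39/8, a_5 = 0.

a_(n+2) = (3 n(n-1) - 5 n - 9) / ((n+1)(n+2)) * a_n; check: a_0 = 1, a_1 = 0, a_2 = -9/2, a_3 = 0, a_4 = 39/8, a_5 = 0


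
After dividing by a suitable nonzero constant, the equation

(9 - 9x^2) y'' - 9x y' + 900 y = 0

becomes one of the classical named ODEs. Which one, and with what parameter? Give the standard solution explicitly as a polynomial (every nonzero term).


All three coefficients share the factor 9; dividing through by 9 gives  (1 - x^2) y'' - x y' + 100 y = 0.
This matches the Chebyshev equation (1 - x^2) y'' - x y' + n^2 y = 0 (note the -x y' term, not -2x y') with n^2 = 100, so n = 10; the polynomial solution is T_10(x).
With y = sum_k a_k x^k, matching x^k gives (k+2)(k+1) a_{k+2} = (k^2 - n^2) a_k = (k - 10)(k + 10) a_k. The right side vanishes at k = 10, so the series with the parity of 10 terminates at degree 10.
Standard normalization: leading coefficient of T_n is 2^(n-1), so a_10 = 2^9 = 512. Work downward with a_k = (k+1)(k+2) a_{k+2} / ((k - 10)(k + 10)):
  a_8 = (9)(10)(512) / ((8 - 10)(8 + 10)) = 46080/(-36) = -1280
  a_6 = (7)(8)(-1280) / ((6 - 10)(6 + 10)) = -71680/(-64) = 1120
  a_4 = (5)(6)(1120) / ((4 - 10)(4 + 10)) = 33600/(-84) = -400
  a_2 = (3)(4)(-400) / ((2 - 10)(2 + 10)) = -4800/(-96) = 50
  a_0 = (1)(2)(50) / ((0 - 10)(0 + 10)) = 100/(-100) = -1
Hence T_10(x) = 512 x^10 - 1280 x^8 + 1120 x^6 - 400 x^4 + 50 x^2 - 1.

T_10(x); series = 512 x^10 - 1280 x^8 + 1120 x^6 - 400 x^4 + 50 x^2 - 1


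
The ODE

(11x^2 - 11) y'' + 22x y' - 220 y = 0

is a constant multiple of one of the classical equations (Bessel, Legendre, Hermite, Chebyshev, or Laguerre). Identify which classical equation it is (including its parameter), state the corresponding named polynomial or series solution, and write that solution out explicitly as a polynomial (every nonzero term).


All three coefficients share the factor -11; dividing through by -11 gives  (1 - x^2) y'' - 2x y' + 20 y = 0.
This matches the Legendre equation (1 - x^2) y'' - 2x y' + n(n+1) y = 0 (note the -2x y' term) with n(n+1) = 20, so n = 4; the polynomial solution is P_4(x).
With y = sum_k a_k x^k, matching x^k gives (k+2)(k+1) a_{k+2} = [k(k+1) - n(n+1)] a_k = (k - 4)(k + 5) a_k. The right side vanishes at k = 4, so the series with the parity of 4 terminates at degree 4.
Standard normalization (P_n(1) = 1): leading coefficient (2n)!/(2^n (n!)^2) = 40320/(16*576) = 35/8, so a_4 = 35/8. Work downward with a_k = (k+1)(k+2) a_{k+2} / ((k - 4)(k + 5)):
  a_2 = (3)(4)(35/8) / ((2 - 4)(2 + 5)) = (105/2)/(-14) = -15/4
  a_0 = (1)(2)(-15/4) / ((0 - 4)(0 + 5)) = (-15/2)/(-20) = 3/8
Hence P_4(x) = 35 x^4/8 - 15 x^2/4 + 3/8.

P_4(x); series = 35 x^4/8 - 15 x^2/4 + 3/8


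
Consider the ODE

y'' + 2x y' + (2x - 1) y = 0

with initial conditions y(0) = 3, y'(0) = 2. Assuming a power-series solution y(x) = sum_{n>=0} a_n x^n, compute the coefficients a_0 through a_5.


Ansatz: y(x) = sum_{n>=0} a_n x^n, so y'(x) = sum_{n>=1} n a_n x^(n-1) and y''(x) = sum_{n>=2} n(n-1) a_n x^(n-2).
Substitute into P(x) y'' + Q(x) y' + R(x) y = 0 with P(x) = 1, Q(x) = 2x, R(x) = 2x - 1, and match powers of x.
Initial conditions: a_0 = 3, a_1 = 2.
Setting the coefficient of each power of x to zero and solving order by order (substituting the coefficients already found):
  x^0: 2 a_2 - a_0 = 0  ->  2 a_2 = a_0 = 3  ->  a_2 = 3/2
  x^1: 6 a_3 + a_1 + 2 a_0 = 0  ->  6 a_3 = -a_1 - 2 a_0 = -8  ->  a_3 = -4/3
  x^2: 12 a_4 + 3 a_2 + 2 a_1 = 0  ->  12 a_4 = -3 a_2 - 2 a_1 = -17/2  ->  a_4 = -17/24
  x^3: 20 a_5 + 5 a_3 + 2 a_2 = 0  ->  20 a_5 = -5 a_3 - 2 a_2 = 11/3  ->  a_5 = 11/60
Truncated series: y(x) = 3 + 2 x + (3/2) x^2 - (4/3) x^3 - (17/24) x^4 + (11/60) x^5 + O(x^6).

a_0 = 3; a_1 = 2; a_2 = 3/2; a_3 = -4/3; a_4 = -17/24; a_5 = 11/60


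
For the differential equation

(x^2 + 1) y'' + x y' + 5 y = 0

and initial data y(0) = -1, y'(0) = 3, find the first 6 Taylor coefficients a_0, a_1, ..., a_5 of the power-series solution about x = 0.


Ansatz: y(x) = sum_{n>=0} a_n x^n, so y'(x) = sum_{n>=1} n a_n x^(n-1) and y''(x) = sum_{n>=2} n(n-1) a_n x^(n-2).
Substitute into P(x) y'' + Q(x) y' + R(x) y = 0 with P(x) = x^2 + 1, Q(x) = x, R(x) = 5, and match powers of x.
Initial conditions: a_0 = -1, a_1 = 3.
Setting the coefficient of each power of x to zero and solving order by order (substituting the coefficients already found):
  x^0: 2 a_2 + 5 a_0 = 0  ->  2 a_2 = -5 a_0 = 5  ->  a_2 = 5/2
  x^1: 6 a_3 + 6 a_1 = 0  ->  6 a_3 = -6 a_1 = -18  ->  a_3 = -3
  x^2: 12 a_4 + 9 a_2 = 0  ->  12 a_4 = -9 a_2 = -45/2  ->  a_4 = -15/8
  x^3: 20 a_5 + 14 a_3 = 0  ->  20 a_5 = -14 a_3 = 42  ->  a_5 = 21/10
Truncated series: y(x) = -1 + 3 x + (5/2) x^2 - 3 x^3 - (15/8) x^4 + (21/10) x^5 + O(x^6).

a_0 = -1; a_1 = 3; a_2 = 5/2; a_3 = -3; a_4 = -15/8; a_5 = 21/10


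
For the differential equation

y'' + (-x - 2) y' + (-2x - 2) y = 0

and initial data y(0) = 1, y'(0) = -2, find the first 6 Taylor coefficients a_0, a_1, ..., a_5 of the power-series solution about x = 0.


Ansatz: y(x) = sum_{n>=0} a_n x^n, so y'(x) = sum_{n>=1} n a_n x^(n-1) and y''(x) = sum_{n>=2} n(n-1) a_n x^(n-2).
Substitute into P(x) y'' + Q(x) y' + R(x) y = 0 with P(x) = 1, Q(x) = -x - 2, R(x) = -2x - 2, and match powers of x.
Initial conditions: a_0 = 1, a_1 = -2.
Setting the coefficient of each power of x to zero and solving order by order (substituting the coefficients already found):
  x^0: 2 a_2 - 2 a_1 - 2 a_0 = 0  ->  2 a_2 = 2 a_1 + 2 a_0 = -2  ->  a_2 = -1
  x^1: 6 a_3 - 4 a_2 - 3 a_1 - 2 a_0 = 0  ->  6 a_3 = 4 a_2 + 3 a_1 + 2 a_0 = -8  ->  a_3 = -4/3
  x^2: 12 a_4 - 6 a_3 - 4 a_2 - 2 a_1 = 0  ->  12 a_4 = 6 a_3 + 4 a_2 + 2 a_1 = -16  ->  a_4 = -4/3
  x^3: 20 a_5 - 8 a_4 - 5 a_3 - 2 a_2 = 0  ->  20 a_5 = 8 a_4 + 5 a_3 + 2 a_2 = -58/3  ->  a_5 = -29/30
Truncated series: y(x) = 1 - 2 x - x^2 - (4/3) x^3 - (4/3) x^4 - (29/30) x^5 + O(x^6).

a_0 = 1; a_1 = -2; a_2 = -1; a_3 = -4/3; a_4 = -4/3; a_5 = -29/30


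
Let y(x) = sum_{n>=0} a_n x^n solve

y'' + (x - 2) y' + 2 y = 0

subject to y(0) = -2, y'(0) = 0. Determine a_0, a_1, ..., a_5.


Ansatz: y(x) = sum_{n>=0} a_n x^n, so y'(x) = sum_{n>=1} n a_n x^(n-1) and y''(x) = sum_{n>=2} n(n-1) a_n x^(n-2).
Substitute into P(x) y'' + Q(x) y' + R(x) y = 0 with P(x) = 1, Q(x) = x - 2, R(x) = 2, and match powers of x.
Initial conditions: a_0 = -2, a_1 = 0.
Setting the coefficient of each power of x to zero and solving order by order (substituting the coefficients already found):
  x^0: 2 a_2 - 2 a_1 + 2 a_0 = 0  ->  2 a_2 = 2 a_1 - 2 a_0 = 4  ->  a_2 = 2
  x^1: 6 a_3 - 4 a_2 + 3 a_1 = 0  ->  6 a_3 = 4 a_2 - 3 a_1 = 8  ->  a_3 = 4/3
  x^2: 12 a_4 - 6 a_3 + 4 a_2 = 0  ->  12 a_4 = 6 a_3 - 4 a_2 = 0  ->  a_4 = 0
  x^3: 20 a_5 - 8 a_4 + 5 a_3 = 0  ->  20 a_5 = 8 a_4 - 5 a_3 = -20/3  ->  a_5 = -1/3
Truncated series: y(x) = -2 + 2 x^2 + (4/3) x^3 - (1/3) x^5 + O(x^6).

a_0 = -2; a_1 = 0; a_2 = 2; a_3 = 4/3; a_4 = 0; a_5 = -1/3


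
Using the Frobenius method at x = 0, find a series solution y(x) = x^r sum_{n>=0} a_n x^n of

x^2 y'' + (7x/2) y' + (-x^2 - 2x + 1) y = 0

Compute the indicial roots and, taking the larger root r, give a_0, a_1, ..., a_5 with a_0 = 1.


Write in Frobenius form y'' + (p(x)/x) y' + (q(x)/x^2) y = 0:
  p(x) = 7/2,  q(x) = -x^2 - 2x + 1.
Indicial equation: r(r-1) + (7/2) r + (1) = 0 -> roots r_1 = -1/2, r_2 = -2.
Take r = r_1 = -1/2. Let y(x) = x^r sum_{n>=0} a_n x^n with a_0 = 1.
Substitute y = x^r sum a_n x^n and match x^{r+n}. The recurrence is
  D(n) a_n - 2 a_{n-1} - 1 a_{n-2} = 0,  where D(n) = (r+n)(r+n-1) + (7/2)(r+n) + (1).
  a_n = [2 a_{n-1} + 1 a_{n-2}] / D(n).
Since the indicial polynomial factors as (r - r_1)(r - r_2), D(n) = (r_1 + n - r_1)(r_1 + n - r_2) = n(n + 3/2).
Evaluating step by step (a_0 = 1):
  n = 1: D(1) = 1(1 + 3/2) = 5/2; numerator = 2(1) = 2; a_1 = (2)/(5/2) = 4/5
  n = 2: D(2) = 2(2 + 3/2) = 7; numerator = 2(4/5) + 1(1) = 13/5; a_2 = (13/5)/(7) = 13/35
  n = 3: D(3) = 3(3 + 3/2) = 27/2; numerator = 2(13/35) + 1(4/5) = 54/35; a_3 = (54/35)/(27/2) = 4/35
  n = 4: D(4) = 4(4 + 3/2) = 22; numerator = 2(4/35) + 1(13/35) = 3/5; a_4 = (3/5)/(22) = 3/110
  n = 5: D(5) = 5(5 + 3/2) = 65/2; numerator = 2(3/110) + 1(4/35) = 13/77; a_5 = (13/77)/(65/2) = 2/385

r = -1/2; a_0 = 1; a_1 = 4/5; a_2 = 13/35; a_3 = 4/35; a_4 = 3/110; a_5 = 2/385


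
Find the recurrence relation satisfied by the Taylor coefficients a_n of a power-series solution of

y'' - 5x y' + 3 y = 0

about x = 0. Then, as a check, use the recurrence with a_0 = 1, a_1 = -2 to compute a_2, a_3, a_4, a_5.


Substitute y = sum_n a_n x^n.
y''(x) has coefficient (n+2)(n+1) a_{n+2} at x^n;
-5 x y'(x) has coefficient -5 n a_n at x^n (shift);
3 y(x) has coefficient 3 a_n at x^n.
Matching x^n: (n+2)(n+1) a_{n+2} + (-5n + 3) a_n = 0.
Thus a_{n+2} = (5n - 3) / ((n+1)(n+2)) * a_n.

Check with a_0 = 1, a_1 = -2 (apply the recurrence for n = 0, 1, 2, 3): a_0 = 1, a_1 = -2, a_2 = -3/2, a_3 = -2/3, a_4 = -7/8, a_5 = -2/5.

a_(n+2) = (5n - 3) / ((n+1)(n+2)) * a_n; check: a_0 = 1, a_1 = -2, a_2 = -3/2, a_3 = -2/3, a_4 = -7/8, a_5 = -2/5


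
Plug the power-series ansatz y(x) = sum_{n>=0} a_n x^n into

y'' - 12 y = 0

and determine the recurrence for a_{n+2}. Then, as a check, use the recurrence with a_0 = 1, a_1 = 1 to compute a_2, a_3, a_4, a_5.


Substitute y = sum_n a_n x^n into y'' + (const) y = 0.
y''(x) = sum_{n>=0} (n+2)(n+1) a_{n+2} x^n.
The ODE becomes sum_n [(n+2)(n+1) a_{n+2} - 12 a_n] x^n = 0.
Setting each coefficient to zero gives the recurrence:
  (n+2)(n+1) a_{n+2} - 12 a_n = 0,
  a_{n+2} = 12 / ((n+1)(n+2)) a_n.

Check with a_0 = 1, a_1 = 1 (apply the recurrence for n = 0, 1, 2, 3): a_0 = 1, a_1 = 1, a_2 = 6, a_3 = 2, a_4 = 6, a_5 = 6/5.

a_{n+2} = 12/((n+1)(n+2)) * a_n; check: a_0 = 1, a_1 = 1, a_2 = 6, a_3 = 2, a_4 = 6, a_5 = 6/5


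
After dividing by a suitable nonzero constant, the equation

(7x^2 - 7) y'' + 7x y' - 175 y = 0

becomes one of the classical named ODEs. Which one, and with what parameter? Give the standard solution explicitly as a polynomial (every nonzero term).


All three coefficients share the factor -7; dividing through by -7 gives  (1 - x^2) y'' - x y' + 25 y = 0.
This matches the Chebyshev equation (1 - x^2) y'' - x y' + n^2 y = 0 (note the -x y' term, not -2x y') with n^2 = 25, so n = 5; the polynomial solution is T_5(x).
With y = sum_k a_k x^k, matching x^k gives (k+2)(k+1) a_{k+2} = (k^2 - n^2) a_k = (k - 5)(k + 5) a_k. The right side vanishes at k = 5, so the series with the parity of 5 terminates at degree 5.
Standard normalization: leading coefficient of T_n is 2^(n-1), so a_5 = 2^4 = 16. Work downward with a_k = (k+1)(k+2) a_{k+2} / ((k - 5)(k + 5)):
  a_3 = (4)(5)(16) / ((3 - 5)(3 + 5)) = 320/(-16) = -20
  a_1 = (2)(3)(-20) / ((1 - 5)(1 + 5)) = -120/(-24) = 5
Hence T_5(x) = 16 x^5 - 20 x^3 + 5 x.

T_5(x); series = 16 x^5 - 20 x^3 + 5 x


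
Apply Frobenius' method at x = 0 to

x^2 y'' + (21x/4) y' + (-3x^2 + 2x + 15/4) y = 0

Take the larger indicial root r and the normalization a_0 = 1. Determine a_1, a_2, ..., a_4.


Write in Frobenius form y'' + (p(x)/x) y' + (q(x)/x^2) y = 0:
  p(x) = 21/4,  q(x) = -3x^2 + 2x + 15/4.
Indicial equation: r(r-1) + (21/4) r + (15/4) = 0 -> roots r_1 = -5/4, r_2 = -3.
Take r = r_1 = -5/4. Let y(x) = x^r sum_{n>=0} a_n x^n with a_0 = 1.
Substitute y = x^r sum a_n x^n and match x^{r+n}. The recurrence is
  D(n) a_n + 2 a_{n-1} - 3 a_{n-2} = 0,  where D(n) = (r+n)(r+n-1) + (21/4)(r+n) + (15/4).
  a_n = [-2 a_{n-1} + 3 a_{n-2}] / D(n).
Since the indicial polynomial factors as (r - r_1)(r - r_2), D(n) = (r_1 + n - r_1)(r_1 + n - r_2) = n(n + 7/4).
Evaluating step by step (a_0 = 1):
  n = 1: D(1) = 1(1 + 7/4) = 11/4; numerator = -2(1) = -2; a_1 = (-2)/(11/4) = -8/11
  n = 2: D(2) = 2(2 + 7/4) = 15/2; numerator = -2(-8/11) + 3(1) = 49/11; a_2 = (49/11)/(15/2) = 98/165
  n = 3: D(3) = 3(3 + 7/4) = 57/4; numerator = -2(98/165) + 3(-8/11) = -556/165; a_3 = (-556/165)/(57/4) = -2224/9405
  n = 4: D(4) = 4(4 + 7/4) = 23; numerator = -2(-2224/9405) + 3(98/165) = 21206/9405; a_4 = (21206/9405)/(23) = 922/9405

r = -5/4; a_0 = 1; a_1 = -8/11; a_2 = 98/165; a_3 = -2224/9405; a_4 = 922/9405


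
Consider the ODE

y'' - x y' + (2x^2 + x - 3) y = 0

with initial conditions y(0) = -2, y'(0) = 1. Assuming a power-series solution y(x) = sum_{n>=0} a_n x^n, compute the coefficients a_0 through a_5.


Ansatz: y(x) = sum_{n>=0} a_n x^n, so y'(x) = sum_{n>=1} n a_n x^(n-1) and y''(x) = sum_{n>=2} n(n-1) a_n x^(n-2).
Substitute into P(x) y'' + Q(x) y' + R(x) y = 0 with P(x) = 1, Q(x) = -x, R(x) = 2x^2 + x - 3, and match powers of x.
Initial conditions: a_0 = -2, a_1 = 1.
Setting the coefficient of each power of x to zero and solving order by order (substituting the coefficients already found):
  x^0: 2 a_2 - 3 a_0 = 0  ->  2 a_2 = 3 a_0 = -6  ->  a_2 = -3
  x^1: 6 a_3 - 4 a_1 + a_0 = 0  ->  6 a_3 = 4 a_1 - a_0 = 6  ->  a_3 = 1
  x^2: 12 a_4 - 5 a_2 + a_1 + 2 a_0 = 0  ->  12 a_4 = 5 a_2 - a_1 - 2 a_0 = -12  ->  a_4 = -1
  x^3: 20 a_5 - 6 a_3 + a_2 + 2 a_1 = 0  ->  20 a_5 = 6 a_3 - a_2 - 2 a_1 = 7  ->  a_5 = 7/20
Truncated series: y(x) = -2 + x - 3 x^2 + x^3 - x^4 + (7/20) x^5 + O(x^6).

a_0 = -2; a_1 = 1; a_2 = -3; a_3 = 1; a_4 = -1; a_5 = 7/20


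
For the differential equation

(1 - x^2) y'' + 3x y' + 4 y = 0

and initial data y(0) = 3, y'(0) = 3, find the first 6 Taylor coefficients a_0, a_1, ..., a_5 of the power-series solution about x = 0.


Ansatz: y(x) = sum_{n>=0} a_n x^n, so y'(x) = sum_{n>=1} n a_n x^(n-1) and y''(x) = sum_{n>=2} n(n-1) a_n x^(n-2).
Substitute into P(x) y'' + Q(x) y' + R(x) y = 0 with P(x) = 1 - x^2, Q(x) = 3x, R(x) = 4, and match powers of x.
Initial conditions: a_0 = 3, a_1 = 3.
Setting the coefficient of each power of x to zero and solving order by order (substituting the coefficients already found):
  x^0: 2 a_2 + 4 a_0 = 0  ->  2 a_2 = -4 a_0 = -12  ->  a_2 = -6
  x^1: 6 a_3 + 7 a_1 = 0  ->  6 a_3 = -7 a_1 = -21  ->  a_3 = -7/2
  x^2: 12 a_4 + 8 a_2 = 0  ->  12 a_4 = -8 a_2 = 48  ->  a_4 = 4
  x^3: 20 a_5 + 7 a_3 = 0  ->  20 a_5 = -7 a_3 = 49/2  ->  a_5 = 49/40
Truncated series: y(x) = 3 + 3 x - 6 x^2 - (7/2) x^3 + 4 x^4 + (49/40) x^5 + O(x^6).

a_0 = 3; a_1 = 3; a_2 = -6; a_3 = -7/2; a_4 = 4; a_5 = 49/40


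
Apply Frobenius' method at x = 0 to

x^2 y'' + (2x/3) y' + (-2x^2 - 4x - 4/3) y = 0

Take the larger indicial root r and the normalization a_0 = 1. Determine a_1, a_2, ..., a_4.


Write in Frobenius form y'' + (p(x)/x) y' + (q(x)/x^2) y = 0:
  p(x) = 2/3,  q(x) = -2x^2 - 4x - 4/3.
Indicial equation: r(r-1) + (2/3) r + (-4/3) = 0 -> roots r_1 = 4/3, r_2 = -1.
Take r = r_1 = 4/3. Let y(x) = x^r sum_{n>=0} a_n x^n with a_0 = 1.
Substitute y = x^r sum a_n x^n and match x^{r+n}. The recurrence is
  D(n) a_n - 4 a_{n-1} - 2 a_{n-2} = 0,  where D(n) = (r+n)(r+n-1) + (2/3)(r+n) + (-4/3).
  a_n = [4 a_{n-1} + 2 a_{n-2}] / D(n).
Since the indicial polynomial factors as (r - r_1)(r - r_2), D(n) = (r_1 + n - r_1)(r_1 + n - r_2) = n(n + 7/3).
Evaluating step by step (a_0 = 1):
  n = 1: D(1) = 1(1 + 7/3) = 10/3; numerator = 4(1) = 4; a_1 = (4)/(10/3) = 6/5
  n = 2: D(2) = 2(2 + 7/3) = 26/3; numerator = 4(6/5) + 2(1) = 34/5; a_2 = (34/5)/(26/3) = 51/65
  n = 3: D(3) = 3(3 + 7/3) = 16; numerator = 4(51/65) + 2(6/5) = 72/13; a_3 = (72/13)/(16) = 9/26
  n = 4: D(4) = 4(4 + 7/3) = 76/3; numerator = 4(9/26) + 2(51/65) = 192/65; a_4 = (192/65)/(76/3) = 144/1235

r = 4/3; a_0 = 1; a_1 = 6/5; a_2 = 51/65; a_3 = 9/26; a_4 = 144/1235


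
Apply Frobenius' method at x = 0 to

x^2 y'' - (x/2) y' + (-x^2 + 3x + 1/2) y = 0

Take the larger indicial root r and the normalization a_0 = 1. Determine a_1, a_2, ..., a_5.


Write in Frobenius form y'' + (p(x)/x) y' + (q(x)/x^2) y = 0:
  p(x) = -1/2,  q(x) = -x^2 + 3x + 1/2.
Indicial equation: r(r-1) + (-1/2) r + (1/2) = 0 -> roots r_1 = 1, r_2 = 1/2.
Take r = r_1 = 1. Let y(x) = x^r sum_{n>=0} a_n x^n with a_0 = 1.
Substitute y = x^r sum a_n x^n and match x^{r+n}. The recurrence is
  D(n) a_n + 3 a_{n-1} - 1 a_{n-2} = 0,  where D(n) = (r+n)(r+n-1) + (-1/2)(r+n) + (1/2).
  a_n = [-3 a_{n-1} + 1 a_{n-2}] / D(n).
Since the indicial polynomial factors as (r - r_1)(r - r_2), D(n) = (r_1 + n - r_1)(r_1 + n - r_2) = n(n + 1/2).
Evaluating step by step (a_0 = 1):
  n = 1: D(1) = 1(1 + 1/2) = 3/2; numerator = -3(1) = -3; a_1 = (-3)/(3/2) = -2
  n = 2: D(2) = 2(2 + 1/2) = 5; numerator = -3(-2) + 1(1) = 7; a_2 = (7)/(5) = 7/5
  n = 3: D(3) = 3(3 + 1/2) = 21/2; numerator = -3(7/5) + 1(-2) = -31/5; a_3 = (-31/5)/(21/2) = -62/105
  n = 4: D(4) = 4(4 + 1/2) = 18; numerator = -3(-62/105) + 1(7/5) = 111/35; a_4 = (111/35)/(18) = 37/210
  n = 5: D(5) = 5(5 + 1/2) = 55/2; numerator = -3(37/210) + 1(-62/105) = -47/42; a_5 = (-47/42)/(55/2) = -47/1155

r = 1; a_0 = 1; a_1 = -2; a_2 = 7/5; a_3 = -62/105; a_4 = 37/210; a_5 = -47/1155


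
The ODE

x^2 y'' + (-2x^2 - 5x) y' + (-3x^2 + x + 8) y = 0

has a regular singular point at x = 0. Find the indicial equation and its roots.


Divide by x^2 to reach normal form y'' + P_1(x) y' + P_2(x) y = 0 with P_1(x) = -2 - 5/x and P_2(x) = -3 + 1/x + 8/x^2.
x = 0 is a singular point because the y'-coefficient -2 - 5/x has a pole at x = 0 and the y-coefficient -3 + 1/x + 8/x^2 has a pole at x = 0.
It is a regular singular point because x P_1(x) = p(x) = -2x - 5 and x^2 P_2(x) = q(x) = -3x^2 + x + 8 are polynomials, hence analytic at x = 0.
p(0) = -5,  q(0) = 8.
Indicial equation: r(r-1) + p(0) r + q(0) = 0, i.e. r^2 + (p(0) - 1) r + q(0) = 0, i.e. r^2 - 6 r + 8 = 0.
Discriminant: (-6)^2 - 4(8) = 4, so r = (6 ± 2)/2.
Solving: r_1 = 4, r_2 = 2.

indicial: r^2 - 6 r + 8 = 0; roots r_1 = 4, r_2 = 2
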